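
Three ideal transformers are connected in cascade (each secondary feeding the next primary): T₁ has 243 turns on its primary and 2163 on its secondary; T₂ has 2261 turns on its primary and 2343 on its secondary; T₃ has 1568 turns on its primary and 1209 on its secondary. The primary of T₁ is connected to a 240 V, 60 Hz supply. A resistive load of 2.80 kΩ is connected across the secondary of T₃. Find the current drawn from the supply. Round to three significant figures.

I_supply ≈ 4.34 A

Secondary of T₁: V = 240.00 × 2163/243 = 2136.3 V.
Secondary of T₂: V = 2136.3 × 2343/2261 = 2213.8 V.
Secondary of T₃: V = 2213.8 × 1209/1568 = 1706.9 V.
I_load = 1706.9/2800 = 0.60961 A, so P_out = 1706.9 × 0.60961 = 1040.6 W.
All ideal ⇒ P_in = P_out, so I_supply = 1040.6/240 = 4.34 A.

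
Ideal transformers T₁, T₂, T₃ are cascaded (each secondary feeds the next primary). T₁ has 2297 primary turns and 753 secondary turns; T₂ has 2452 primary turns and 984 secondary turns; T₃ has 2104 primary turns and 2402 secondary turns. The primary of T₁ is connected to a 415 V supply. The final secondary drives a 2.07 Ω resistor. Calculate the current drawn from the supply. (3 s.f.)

After T₁: V = 415.00 × 753/2297 = 136.04 V.
After T₂: V = 136.04 × 984/2452 = 54.595 V.
After T₃: V = 54.595 × 2402/2104 = 62.328 V.
I_load = 62.328/2.07 = 30.110 A, so P_out = 62.328 × 30.110 = 1876.7 W.
All ideal ⇒ P_in = P_out, so I_supply = 1876.7/415 = 4.52 A.

I_supply ≈ 4.52 A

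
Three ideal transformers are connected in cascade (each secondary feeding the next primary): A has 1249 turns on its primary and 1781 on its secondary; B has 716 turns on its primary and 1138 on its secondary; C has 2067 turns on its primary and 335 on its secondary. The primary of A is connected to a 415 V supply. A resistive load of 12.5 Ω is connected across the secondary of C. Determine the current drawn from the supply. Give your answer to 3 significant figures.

After A: V = 415.00 × 1781/1249 = 591.77 V.
After B: V = 591.77 × 1138/716 = 940.54 V.
After C: V = 940.54 × 335/2067 = 152.43 V.
I_load = 152.43/12.5 = 12.195 A, so P_out = 152.43 × 12.195 = 1858.9 W.
All ideal ⇒ P_in = P_out, so I_supply = 1858.9/415 = 4.48 A.

I_supply ≈ 4.48 A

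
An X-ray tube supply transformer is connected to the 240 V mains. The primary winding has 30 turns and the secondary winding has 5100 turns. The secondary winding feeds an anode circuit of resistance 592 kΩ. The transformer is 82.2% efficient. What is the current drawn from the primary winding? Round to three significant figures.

V_s = 240 × 5100/30 = 40800 V.
I_s = V_s/R = 40800/592000 = 0.068919 A.
P_out = V_s I_s = 40800 × 0.068919 = 2811.9 W.
P_in = P_out/η = 2811.9/0.822 = 3420.8 W.
I_p = P_in/V_p = 3420.8/240 = 14.3 A.

I_p ≈ 14.3 A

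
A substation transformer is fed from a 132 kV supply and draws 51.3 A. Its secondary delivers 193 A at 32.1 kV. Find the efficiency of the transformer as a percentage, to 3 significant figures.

η ≈ 91.5%

P_in = 132000 × 51.3 = 6.77160×10^6 W.
P_out = 32100 × 193 = 6.19530×10^6 W.
η = P_out/P_in = 6.19530×10^6/(6.77160×10^6) = 0.915.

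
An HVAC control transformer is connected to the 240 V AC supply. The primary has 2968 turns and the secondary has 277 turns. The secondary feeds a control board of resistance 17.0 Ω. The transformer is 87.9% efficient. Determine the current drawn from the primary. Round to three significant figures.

I_p ≈ 0.140 A

V_s = 240 × 277/2968 = 22.399 V.
I_s = V_s/R = 22.399/17.0 = 1.3176 A.
P_out = V_s I_s = 22.399 × 1.3176 = 29.512 W.
P_in = P_out/η = 29.512/0.879 = 33.575 W.
I_p = P_in/V_p = 33.575/240 = 0.140 A.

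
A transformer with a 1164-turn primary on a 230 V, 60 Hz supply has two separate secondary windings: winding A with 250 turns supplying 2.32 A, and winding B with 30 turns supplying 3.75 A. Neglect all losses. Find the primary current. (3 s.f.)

V_A = 230 × 250/1164 = 49.399 V; V_B = 230 × 30/1164 = 5.9278 V.
P_out = V_A I_A + V_B I_B = 49.399×2.32 + 5.9278×3.75 = 114.60 + 22.229 = 136.83 W.
Ideal ⇒ P_in = P_out, so I_p = P_out/V_p = 136.83/230 = 0.595 A.

I_p ≈ 0.595 A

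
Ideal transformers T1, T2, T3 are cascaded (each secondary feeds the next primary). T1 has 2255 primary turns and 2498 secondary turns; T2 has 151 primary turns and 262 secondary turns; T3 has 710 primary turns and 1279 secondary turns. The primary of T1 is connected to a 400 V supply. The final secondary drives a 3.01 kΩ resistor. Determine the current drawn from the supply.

I_supply ≈ 1.59 A

Secondary of T1: V = 400.00 × 2498/2255 = 443.10 V.
Secondary of T2: V = 443.10 × 262/151 = 768.83 V.
Secondary of T3: V = 768.83 × 1279/710 = 1385.0 V.
I_load = 1385.0/3010 = 0.46013 A, so P_out = 1385.0 × 0.46013 = 637.26 W.
All ideal ⇒ P_in = P_out, so I_supply = 637.26/400 = 1.59 A.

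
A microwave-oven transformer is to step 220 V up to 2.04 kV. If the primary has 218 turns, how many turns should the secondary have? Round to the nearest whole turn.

N_s = 2021 turns

N_s/N_p = V_s/V_p, so N_s = 218 × 2040/220 = 2021.5 ≈ 2021 turns.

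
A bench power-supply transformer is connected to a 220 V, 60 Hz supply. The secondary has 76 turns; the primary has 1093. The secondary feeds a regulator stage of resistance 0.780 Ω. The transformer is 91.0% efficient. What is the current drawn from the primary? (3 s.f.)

I_p ≈ 1.50 A

V_s = 220 × 76/1093 = 15.297 V.
I_s = V_s/R = 15.297/0.780 = 19.612 A.
P_out = V_s I_s = 15.297 × 19.612 = 300.01 W.
P_in = P_out/η = 300.01/0.910 = 329.68 W.
I_p = P_in/V_p = 329.68/220 = 1.50 A.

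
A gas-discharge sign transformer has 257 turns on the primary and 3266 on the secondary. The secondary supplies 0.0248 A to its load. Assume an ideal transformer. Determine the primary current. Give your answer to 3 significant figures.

I_p ≈ 0.315 A

For an ideal transformer I_p/I_s = N_s/N_p, so I_p = 0.0248 × 3266/257 = 0.315 A.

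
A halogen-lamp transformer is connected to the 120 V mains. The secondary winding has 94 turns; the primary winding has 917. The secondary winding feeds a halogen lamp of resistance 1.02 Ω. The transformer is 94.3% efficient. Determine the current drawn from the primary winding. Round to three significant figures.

V_s = 120 × 94/917 = 12.301 V.
I_s = V_s/R = 12.301/1.02 = 12.060 A.
P_out = V_s I_s = 12.301 × 12.060 = 148.35 W.
P_in = P_out/η = 148.35/0.943 = 157.31 W.
I_p = P_in/V_p = 157.31/120 = 1.31 A.

I_p ≈ 1.31 A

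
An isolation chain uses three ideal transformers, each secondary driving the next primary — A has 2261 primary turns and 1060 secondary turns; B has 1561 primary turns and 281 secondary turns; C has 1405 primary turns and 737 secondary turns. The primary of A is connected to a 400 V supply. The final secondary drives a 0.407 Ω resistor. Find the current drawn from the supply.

After A: V = 400.00 × 1060/2261 = 187.53 V.
After B: V = 187.53 × 281/1561 = 33.757 V.
After C: V = 33.757 × 737/1405 = 17.708 V.
I_load = 17.708/0.407 = 43.508 A, so P_out = 17.708 × 43.508 = 770.42 W.
All ideal ⇒ P_in = P_out, so I_supply = 770.42/400 = 1.93 A.

I_supply ≈ 1.93 A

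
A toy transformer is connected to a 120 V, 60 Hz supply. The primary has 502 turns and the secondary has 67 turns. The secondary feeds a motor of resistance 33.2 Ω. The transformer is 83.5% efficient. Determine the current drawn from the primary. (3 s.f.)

V_s = 120 × 67/502 = 16.016 V.
I_s = V_s/R = 16.016/33.2 = 0.48241 A.
P_out = V_s I_s = 16.016 × 0.48241 = 7.7262 W.
P_in = P_out/η = 7.7262/0.835 = 9.2529 W.
I_p = P_in/V_p = 9.2529/120 = 0.0771 A.

I_p ≈ 0.0771 A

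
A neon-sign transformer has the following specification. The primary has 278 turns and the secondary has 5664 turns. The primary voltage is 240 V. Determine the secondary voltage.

V_s/V_p = N_s/N_p, so V_s = 240 × 5664/278 = 4890 V.

V_s ≈ 4890 V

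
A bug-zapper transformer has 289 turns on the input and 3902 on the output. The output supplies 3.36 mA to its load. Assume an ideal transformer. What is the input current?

I_in ≈ 0.0454 A

For an ideal transformer I_in/I_out = N_out/N_in, so I_in = 0.00336 × 3902/289 = 0.0454 A.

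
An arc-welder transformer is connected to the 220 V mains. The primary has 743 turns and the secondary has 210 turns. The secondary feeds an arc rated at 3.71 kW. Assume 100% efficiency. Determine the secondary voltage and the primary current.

V_s ≈ 62.2 V, I_p ≈ 16.9 A

V_s = V_p × N_s/N_p = 220 × 210/743 = 62.180 V.
I_s = P/V_s = 3710/62.180 = 59.665 A.
I_p = I_s × N_s/N_p = 59.665 × 210/743 = 16.9 A.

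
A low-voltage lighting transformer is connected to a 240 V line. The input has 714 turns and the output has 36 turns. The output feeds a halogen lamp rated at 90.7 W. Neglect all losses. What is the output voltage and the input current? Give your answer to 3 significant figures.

V_out = V_in × N_out/N_in = 240 × 36/714 = 12.101 V.
I_out = P/V_out = 90.7/12.101 = 7.4953 A.
I_in = I_out × N_out/N_in = 7.4953 × 36/714 = 0.378 A.

V_out ≈ 12.1 V, I_in ≈ 0.378 A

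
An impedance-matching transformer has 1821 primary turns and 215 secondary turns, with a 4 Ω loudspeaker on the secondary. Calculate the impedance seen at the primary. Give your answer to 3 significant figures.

Z_p = (N_p/N_s)² × Z_s = (1821/215)² × 4 = 287 Ω.

Z_p ≈ 287 Ω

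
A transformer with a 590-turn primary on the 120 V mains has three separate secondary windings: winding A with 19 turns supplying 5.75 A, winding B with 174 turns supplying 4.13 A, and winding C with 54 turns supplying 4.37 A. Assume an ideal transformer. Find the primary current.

I_p ≈ 1.80 A

V_A = 120 × 19/590 = 3.8644 V; V_B = 120 × 174/590 = 35.390 V; V_C = 120 × 54/590 = 10.983 V.
P_out = V_A I_A + V_B I_B + V_C I_C = 3.8644×5.75 + 35.390×4.13 + 10.983×4.37 = 22.220 + 146.16 + 47.996 = 216.38 W.
Ideal ⇒ P_in = P_out, so I_p = P_out/V_p = 216.38/120 = 1.80 A.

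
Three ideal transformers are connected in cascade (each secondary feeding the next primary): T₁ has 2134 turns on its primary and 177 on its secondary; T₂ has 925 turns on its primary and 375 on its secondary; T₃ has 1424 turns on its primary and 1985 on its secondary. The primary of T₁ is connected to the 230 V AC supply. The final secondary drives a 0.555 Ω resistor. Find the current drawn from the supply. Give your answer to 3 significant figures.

I_supply ≈ 0.910 A

Secondary of T₁: V = 230.00 × 177/2134 = 19.077 V.
Secondary of T₂: V = 19.077 × 375/925 = 7.7339 V.
Secondary of T₃: V = 7.7339 × 1985/1424 = 10.781 V.
I_load = 10.781/0.555 = 19.425 A, so P_out = 10.781 × 19.425 = 209.41 W.
All ideal ⇒ P_in = P_out, so I_supply = 209.41/230 = 0.910 A.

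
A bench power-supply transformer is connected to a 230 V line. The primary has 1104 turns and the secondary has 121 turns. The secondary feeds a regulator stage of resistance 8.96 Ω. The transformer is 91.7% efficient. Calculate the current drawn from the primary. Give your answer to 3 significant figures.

I_p ≈ 0.336 A

V_s = 230 × 121/1104 = 25.208 V.
I_s = V_s/R = 25.208/8.96 = 2.8134 A.
P_out = V_s I_s = 25.208 × 2.8134 = 70.922 W.
P_in = P_out/η = 70.922/0.917 = 77.341 W.
I_p = P_in/V_p = 77.341/230 = 0.336 A.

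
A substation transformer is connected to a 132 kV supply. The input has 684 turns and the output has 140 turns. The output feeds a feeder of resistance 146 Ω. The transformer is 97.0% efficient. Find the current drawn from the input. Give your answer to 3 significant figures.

V_out = 132000 × 140/684 = 27018 V.
I_out = V_out/R = 27018/146 = 185.05 A.
P_out = V_out I_out = 27018 × 185.05 = 4.9996×10^6 W.
P_in = P_out/η = 4.9996×10^6/0.970 = 5.1543×10^6 W.
I_in = P_in/V_in = 5.1543×10^6/132000 = 39.0 A.

I_in ≈ 39.0 A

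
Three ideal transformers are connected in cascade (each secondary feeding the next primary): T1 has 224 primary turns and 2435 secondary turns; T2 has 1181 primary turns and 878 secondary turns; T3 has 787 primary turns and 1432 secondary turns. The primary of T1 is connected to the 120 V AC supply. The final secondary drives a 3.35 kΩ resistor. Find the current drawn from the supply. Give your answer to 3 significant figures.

Secondary of T1: V = 120.00 × 2435/224 = 1304.5 V.
Secondary of T2: V = 1304.5 × 878/1181 = 969.79 V.
Secondary of T3: V = 969.79 × 1432/787 = 1764.6 V.
I_load = 1764.6/3350 = 0.52674 A, so P_out = 1764.6 × 0.52674 = 929.49 W.
All ideal ⇒ P_in = P_out, so I_supply = 929.49/120 = 7.75 A.

I_supply ≈ 7.75 A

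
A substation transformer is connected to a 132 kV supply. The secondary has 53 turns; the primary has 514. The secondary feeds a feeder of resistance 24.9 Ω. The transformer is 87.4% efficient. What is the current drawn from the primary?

V_s = 132000 × 53/514 = 13611 V.
I_s = V_s/R = 13611/24.9 = 546.62 A.
P_out = V_s I_s = 13611 × 546.62 = 7.4400×10^6 W.
P_in = P_out/η = 7.4400×10^6/0.874 = 8.5126×10^6 W.
I_p = P_in/V_p = 8.5126×10^6/132000 = 64.5 A.

I_p ≈ 64.5 A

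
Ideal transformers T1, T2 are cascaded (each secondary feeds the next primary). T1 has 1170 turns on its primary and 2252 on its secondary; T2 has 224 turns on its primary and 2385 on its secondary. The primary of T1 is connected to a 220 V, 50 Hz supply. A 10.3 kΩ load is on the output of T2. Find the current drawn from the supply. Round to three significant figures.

Secondary of T1: V = 220.00 × 2252/1170 = 423.45 V.
Secondary of T2: V = 423.45 × 2385/224 = 4508.6 V.
I_load = 4508.6/10300 = 0.43773 A, so P_out = 4508.6 × 0.43773 = 1973.6 W.
All ideal ⇒ P_in = P_out, so I_supply = 1973.6/220 = 8.97 A.

I_supply ≈ 8.97 A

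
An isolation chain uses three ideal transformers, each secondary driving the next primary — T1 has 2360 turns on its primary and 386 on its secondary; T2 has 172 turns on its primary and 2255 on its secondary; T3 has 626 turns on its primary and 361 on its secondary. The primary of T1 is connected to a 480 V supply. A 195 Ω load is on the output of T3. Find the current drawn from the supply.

I_supply ≈ 3.76 A

Secondary of T1: V = 480.00 × 386/2360 = 78.508 V.
Secondary of T2: V = 78.508 × 2255/172 = 1029.3 V.
Secondary of T3: V = 1029.3 × 361/626 = 593.56 V.
I_load = 593.56/195 = 3.0439 A, so P_out = 593.56 × 3.0439 = 1806.8 W.
All ideal ⇒ P_in = P_out, so I_supply = 1806.8/480 = 3.76 A.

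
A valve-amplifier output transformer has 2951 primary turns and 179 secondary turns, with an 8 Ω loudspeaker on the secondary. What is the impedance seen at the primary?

Z_p = (N_p/N_s)² × Z_s = (2951/179)² × 8 = 2170 Ω.

Z_p ≈ 2170 Ω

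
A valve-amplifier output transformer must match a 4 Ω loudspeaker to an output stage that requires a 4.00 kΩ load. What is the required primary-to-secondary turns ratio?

Z_p/Z_s = (N_p/N_s)², so N_p/N_s = √(4000/4) = √1000 = 31.6.

N_p/N_s ≈ 31.6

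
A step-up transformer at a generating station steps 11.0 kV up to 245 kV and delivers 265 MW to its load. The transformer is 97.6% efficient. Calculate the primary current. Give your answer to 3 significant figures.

I_p ≈ 24700 A

P_in = P_out/η = 2.65×10^8/0.976 = 2.7152×10^8 W.
I_p = P_in/V_p = 2.7152×10^8/11000 = 24700 A.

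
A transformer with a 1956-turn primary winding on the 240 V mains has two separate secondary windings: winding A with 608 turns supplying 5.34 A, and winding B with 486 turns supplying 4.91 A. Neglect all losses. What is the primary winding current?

V_A = 240 × 608/1956 = 74.601 V; V_B = 240 × 486/1956 = 59.632 V.
P_out = V_A I_A + V_B I_B = 74.601×5.34 + 59.632×4.91 = 398.37 + 292.79 = 691.16 W.
Ideal ⇒ P_in = P_out, so I_p = P_out/V_p = 691.16/240 = 2.88 A.

I_p ≈ 2.88 A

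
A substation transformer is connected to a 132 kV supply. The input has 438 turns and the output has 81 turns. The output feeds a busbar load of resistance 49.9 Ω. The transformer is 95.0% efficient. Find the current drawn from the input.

I_in ≈ 95.2 A

V_out = 132000 × 81/438 = 24411 V.
I_out = V_out/R = 24411/49.9 = 489.20 A.
P_out = V_out I_out = 24411 × 489.20 = 1.1942×10^7 W.
P_in = P_out/η = 1.1942×10^7/0.950 = 1.2570×10^7 W.
I_in = P_in/V_in = 1.2570×10^7/132000 = 95.2 A.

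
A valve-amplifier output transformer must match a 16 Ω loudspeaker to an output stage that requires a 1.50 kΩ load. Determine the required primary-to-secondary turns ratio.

N_p/N_s ≈ 9.68

Z_p/Z_s = (N_p/N_s)², so N_p/N_s = √(1500/16) = √93.8 = 9.68.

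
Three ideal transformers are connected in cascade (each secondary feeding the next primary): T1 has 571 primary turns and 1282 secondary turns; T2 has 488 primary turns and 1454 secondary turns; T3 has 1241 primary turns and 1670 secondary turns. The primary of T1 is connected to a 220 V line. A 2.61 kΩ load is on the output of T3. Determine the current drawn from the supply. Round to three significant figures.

Secondary of T1: V = 220.00 × 1282/571 = 493.94 V.
Secondary of T2: V = 493.94 × 1454/488 = 1471.7 V.
Secondary of T3: V = 1471.7 × 1670/1241 = 1980.4 V.
I_load = 1980.4/2610 = 0.75879 A, so P_out = 1980.4 × 0.75879 = 1502.8 W.
All ideal ⇒ P_in = P_out, so I_supply = 1502.8/220 = 6.83 A.

I_supply ≈ 6.83 A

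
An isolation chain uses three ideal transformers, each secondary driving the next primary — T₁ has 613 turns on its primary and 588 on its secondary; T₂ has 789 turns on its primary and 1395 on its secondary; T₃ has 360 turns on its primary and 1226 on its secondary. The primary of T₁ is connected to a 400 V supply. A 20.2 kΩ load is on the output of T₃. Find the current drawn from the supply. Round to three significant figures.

I_supply ≈ 0.661 A

After T₁: V = 400.00 × 588/613 = 383.69 V.
After T₂: V = 383.69 × 1395/789 = 678.38 V.
After T₃: V = 678.38 × 1226/360 = 2310.3 V.
I_load = 2310.3/20200 = 0.11437 A, so P_out = 2310.3 × 0.11437 = 264.22 W.
All ideal ⇒ P_in = P_out, so I_supply = 264.22/400 = 0.661 A.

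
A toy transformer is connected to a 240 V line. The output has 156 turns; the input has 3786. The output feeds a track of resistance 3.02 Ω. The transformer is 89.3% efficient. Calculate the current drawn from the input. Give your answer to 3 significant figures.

V_out = 240 × 156/3786 = 9.8891 V.
I_out = V_out/R = 9.8891/3.02 = 3.2745 A.
P_out = V_out I_out = 9.8891 × 3.2745 = 32.382 W.
P_in = P_out/η = 32.382/0.893 = 36.262 W.
I_in = P_in/V_in = 36.262/240 = 0.151 A.

I_in ≈ 0.151 A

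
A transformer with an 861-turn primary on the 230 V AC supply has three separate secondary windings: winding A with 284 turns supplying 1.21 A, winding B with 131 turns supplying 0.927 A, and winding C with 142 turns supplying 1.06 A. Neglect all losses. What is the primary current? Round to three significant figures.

V_A = 230 × 284/861 = 75.865 V; V_B = 230 × 131/861 = 34.994 V; V_C = 230 × 142/861 = 37.933 V.
P_out = V_A I_A + V_B I_B + V_C I_C = 75.865×1.21 + 34.994×0.927 + 37.933×1.06 = 91.797 + 32.440 + 40.209 = 164.45 W.
Ideal ⇒ P_in = P_out, so I_p = P_out/V_p = 164.45/230 = 0.715 A.

I_p ≈ 0.715 A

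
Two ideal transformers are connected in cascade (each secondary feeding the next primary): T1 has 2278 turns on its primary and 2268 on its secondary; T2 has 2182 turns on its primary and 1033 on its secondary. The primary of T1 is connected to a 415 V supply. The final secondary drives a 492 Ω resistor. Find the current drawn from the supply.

I_supply ≈ 0.187 A

After T1: V = 415.00 × 2268/2278 = 413.18 V.
After T2: V = 413.18 × 1033/2182 = 195.61 V.
I_load = 195.61/492 = 0.39757 A, so P_out = 195.61 × 0.39757 = 77.768 W.
All ideal ⇒ P_in = P_out, so I_supply = 77.768/415 = 0.187 A.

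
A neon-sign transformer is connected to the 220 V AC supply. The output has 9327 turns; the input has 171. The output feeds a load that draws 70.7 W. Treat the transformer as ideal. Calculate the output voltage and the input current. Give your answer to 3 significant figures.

V_out = V_in × N_out/N_in = 220 × 9327/171 = 12000 V.
I_out = P/V_out = 70.7/12000 = 0.0058918 A.
I_in = I_out × N_out/N_in = 0.0058918 × 9327/171 = 0.321 A.

V_out ≈ 12000 V, I_in ≈ 0.321 A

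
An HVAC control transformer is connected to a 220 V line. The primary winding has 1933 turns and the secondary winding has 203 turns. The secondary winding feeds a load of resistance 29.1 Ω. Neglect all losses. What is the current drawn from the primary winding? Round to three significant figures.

I_p ≈ 0.0834 A

V_s = V_p × N_s/N_p = 220 × 203/1933 = 23.104 V.
I_s = V_s/R = 23.104/29.1 = 0.79395 A.
For an ideal transformer I_p N_p = I_s N_s, so I_p = 0.79395 × 203/1933 = 0.0834 A.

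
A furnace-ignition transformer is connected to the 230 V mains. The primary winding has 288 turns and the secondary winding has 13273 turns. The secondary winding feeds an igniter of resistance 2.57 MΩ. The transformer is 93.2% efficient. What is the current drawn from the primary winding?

V_s = 230 × 13273/288 = 10600 V.
I_s = V_s/R = 10600/(2.57×10^6) = 0.0041245 A.
P_out = V_s I_s = 10600 × 0.0041245 = 43.720 W.
P_in = P_out/η = 43.720/0.932 = 46.909 W.
I_p = P_in/V_p = 46.909/230 = 0.204 A.

I_p ≈ 0.204 A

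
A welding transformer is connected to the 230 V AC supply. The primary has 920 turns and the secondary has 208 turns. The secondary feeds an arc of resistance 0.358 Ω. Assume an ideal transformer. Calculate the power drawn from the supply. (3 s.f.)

P ≈ 7550 W

V_s = V_p × N_s/N_p = 230 × 208/920 = 52.000 V.
I_s = V_s/R = 52.000/0.358 = 145.25 A.
I_p = I_s × N_s/N_p = 145.25 × 208/920 = 32.839 A.
P = V_p I_p = 230 × 32.839 = 7550 W.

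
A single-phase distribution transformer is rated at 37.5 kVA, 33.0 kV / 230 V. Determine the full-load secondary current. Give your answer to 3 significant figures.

I_s ≈ 163 A

I_s = S/V_s = 37500/230 = 163 A.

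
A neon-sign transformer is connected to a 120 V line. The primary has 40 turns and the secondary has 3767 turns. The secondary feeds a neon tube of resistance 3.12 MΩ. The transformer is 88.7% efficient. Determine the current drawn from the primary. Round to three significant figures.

V_s = 120 × 3767/40 = 11301 V.
I_s = V_s/R = 11301/(3.12×10^6) = 0.0036221 A.
P_out = V_s I_s = 11301 × 0.0036221 = 40.934 W.
P_in = P_out/η = 40.934/0.887 = 46.148 W.
I_p = P_in/V_p = 46.148/120 = 0.385 A.

I_p ≈ 0.385 A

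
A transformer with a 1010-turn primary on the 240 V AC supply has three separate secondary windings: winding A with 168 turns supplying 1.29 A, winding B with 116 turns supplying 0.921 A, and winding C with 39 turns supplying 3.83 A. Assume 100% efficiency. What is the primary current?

I_p ≈ 0.468 A

V_A = 240 × 168/1010 = 39.921 V; V_B = 240 × 116/1010 = 27.564 V; V_C = 240 × 39/1010 = 9.2673 V.
P_out = V_A I_A + V_B I_B + V_C I_C = 39.921×1.29 + 27.564×0.921 + 9.2673×3.83 = 51.498 + 25.387 + 35.494 = 112.38 W.
Ideal ⇒ P_in = P_out, so I_p = P_out/V_p = 112.38/240 = 0.468 A.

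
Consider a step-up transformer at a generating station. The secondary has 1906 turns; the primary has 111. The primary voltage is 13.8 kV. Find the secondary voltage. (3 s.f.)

V_s ≈ 237000 V

V_s/V_p = N_s/N_p, so V_s = 13800 × 1906/111 = 237000 V.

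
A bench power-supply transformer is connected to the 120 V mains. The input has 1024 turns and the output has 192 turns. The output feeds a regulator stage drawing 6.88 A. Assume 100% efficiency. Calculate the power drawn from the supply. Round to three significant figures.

P ≈ 155 W

I_in = I_out × N_out/N_in = 6.88 × 192/1024 = 1.2900 A.
P = V_in I_in = 120 × 1.2900 = 155 W.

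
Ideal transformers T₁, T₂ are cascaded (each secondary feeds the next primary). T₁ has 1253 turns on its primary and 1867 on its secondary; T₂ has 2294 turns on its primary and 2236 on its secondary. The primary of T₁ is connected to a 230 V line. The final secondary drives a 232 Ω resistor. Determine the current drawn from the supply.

Secondary of T₁: V = 230.00 × 1867/1253 = 342.71 V.
Secondary of T₂: V = 342.71 × 2236/2294 = 334.04 V.
I_load = 334.04/232 = 1.4398 A, so P_out = 334.04 × 1.4398 = 480.96 W.
All ideal ⇒ P_in = P_out, so I_supply = 480.96/230 = 2.09 A.

I_supply ≈ 2.09 A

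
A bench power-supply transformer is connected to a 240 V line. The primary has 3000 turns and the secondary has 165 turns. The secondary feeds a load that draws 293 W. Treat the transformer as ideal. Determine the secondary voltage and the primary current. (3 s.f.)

V_s = V_p × N_s/N_p = 240 × 165/3000 = 13.200 V.
I_s = P/V_s = 293/13.200 = 22.197 A.
I_p = I_s × N_s/N_p = 22.197 × 165/3000 = 1.22 A.

V_s ≈ 13.2 V, I_p ≈ 1.22 A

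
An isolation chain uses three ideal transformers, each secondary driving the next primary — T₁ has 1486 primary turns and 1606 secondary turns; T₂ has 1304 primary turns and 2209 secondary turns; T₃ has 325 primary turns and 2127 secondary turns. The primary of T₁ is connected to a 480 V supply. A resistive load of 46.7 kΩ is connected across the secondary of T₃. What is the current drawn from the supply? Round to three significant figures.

I_supply ≈ 1.48 A

Secondary of T₁: V = 480.00 × 1606/1486 = 518.76 V.
Secondary of T₂: V = 518.76 × 2209/1304 = 878.79 V.
Secondary of T₃: V = 878.79 × 2127/325 = 5751.4 V.
I_load = 5751.4/46700 = 0.12316 A, so P_out = 5751.4 × 0.12316 = 708.31 W.
All ideal ⇒ P_in = P_out, so I_supply = 708.31/480 = 1.48 A.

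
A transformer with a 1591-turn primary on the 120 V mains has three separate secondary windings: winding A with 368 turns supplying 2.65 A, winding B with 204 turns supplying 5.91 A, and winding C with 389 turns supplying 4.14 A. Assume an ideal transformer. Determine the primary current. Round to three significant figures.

V_A = 120 × 368/1591 = 27.756 V; V_B = 120 × 204/1591 = 15.387 V; V_C = 120 × 389/1591 = 29.340 V.
P_out = V_A I_A + V_B I_B + V_C I_C = 27.756×2.65 + 15.387×5.91 + 29.340×4.14 = 73.554 + 90.935 + 121.47 = 285.96 W.
Ideal ⇒ P_in = P_out, so I_p = P_out/V_p = 285.96/120 = 2.38 A.

I_p ≈ 2.38 A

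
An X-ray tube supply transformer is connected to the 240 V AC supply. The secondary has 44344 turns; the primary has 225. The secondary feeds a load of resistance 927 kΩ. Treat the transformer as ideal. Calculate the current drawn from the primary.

V_s = V_p × N_s/N_p = 240 × 44344/225 = 47300 V.
I_s = V_s/R = 47300/927000 = 0.051025 A.
For an ideal transformer I_p N_p = I_s N_s, so I_p = 0.051025 × 44344/225 = 10.1 A.

I_p ≈ 10.1 A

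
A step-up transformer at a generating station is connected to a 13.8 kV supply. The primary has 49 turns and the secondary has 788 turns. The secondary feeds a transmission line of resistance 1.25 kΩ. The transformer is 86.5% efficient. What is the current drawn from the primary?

I_p ≈ 3300 A

V_s = 13800 × 788/49 = 221930 V.
I_s = V_s/R = 221930/1250 = 177.54 A.
P_out = V_s I_s = 221930 × 177.54 = 3.9401×10^7 W.
P_in = P_out/η = 3.9401×10^7/0.865 = 4.5550×10^7 W.
I_p = P_in/V_p = 4.5550×10^7/13800 = 3300 A.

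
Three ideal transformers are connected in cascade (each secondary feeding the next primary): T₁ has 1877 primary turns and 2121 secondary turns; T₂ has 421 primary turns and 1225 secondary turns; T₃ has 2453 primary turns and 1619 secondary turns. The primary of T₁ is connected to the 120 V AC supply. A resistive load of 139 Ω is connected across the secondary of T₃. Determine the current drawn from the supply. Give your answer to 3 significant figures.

Secondary of T₁: V = 120.00 × 2121/1877 = 135.60 V.
Secondary of T₂: V = 135.60 × 1225/421 = 394.56 V.
Secondary of T₃: V = 394.56 × 1619/2453 = 260.41 V.
I_load = 260.41/139 = 1.8735 A, so P_out = 260.41 × 1.8735 = 487.87 W.
All ideal ⇒ P_in = P_out, so I_supply = 487.87/120 = 4.07 A.

I_supply ≈ 4.07 A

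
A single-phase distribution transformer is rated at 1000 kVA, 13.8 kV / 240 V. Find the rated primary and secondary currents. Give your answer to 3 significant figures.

I_p ≈ 72.5 A, I_s ≈ 4170 A

I_p = S/V_p = 1000000/13800 = 72.5 A.
I_s = S/V_s = 1000000/240 = 4170 A.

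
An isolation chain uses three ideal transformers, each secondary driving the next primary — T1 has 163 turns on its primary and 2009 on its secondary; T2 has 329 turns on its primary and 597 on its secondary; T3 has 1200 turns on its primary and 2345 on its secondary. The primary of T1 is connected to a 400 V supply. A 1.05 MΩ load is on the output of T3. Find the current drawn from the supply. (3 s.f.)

I_supply ≈ 0.728 A

Secondary of T1: V = 400.00 × 2009/163 = 4930.1 V.
Secondary of T2: V = 4930.1 × 597/329 = 8946.0 V.
Secondary of T3: V = 8946.0 × 2345/1200 = 17482 V.
I_load = 17482/(1.05×10^6) = 0.016650 A, so P_out = 17482 × 0.016650 = 291.07 W.
All ideal ⇒ P_in = P_out, so I_supply = 291.07/400 = 0.728 A.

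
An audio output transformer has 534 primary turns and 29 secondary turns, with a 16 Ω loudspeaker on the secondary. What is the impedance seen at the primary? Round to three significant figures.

Z_p ≈ 5430 Ω

Z_p = (N_p/N_s)² × Z_s = (534/29)² × 16 = 5430 Ω.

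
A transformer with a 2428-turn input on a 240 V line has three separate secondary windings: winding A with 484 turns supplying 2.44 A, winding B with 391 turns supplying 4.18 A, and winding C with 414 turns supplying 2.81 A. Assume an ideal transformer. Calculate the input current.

V_A = 240 × 484/2428 = 47.842 V; V_B = 240 × 391/2428 = 38.649 V; V_C = 240 × 414/2428 = 40.923 V.
P_out = V_A I_A + V_B I_B + V_C I_C = 47.842×2.44 + 38.649×4.18 + 40.923×2.81 = 116.73 + 161.55 + 114.99 = 393.28 W.
Ideal ⇒ P_in = P_out, so I_in = P_out/V_in = 393.28/240 = 1.64 A.

I_in ≈ 1.64 A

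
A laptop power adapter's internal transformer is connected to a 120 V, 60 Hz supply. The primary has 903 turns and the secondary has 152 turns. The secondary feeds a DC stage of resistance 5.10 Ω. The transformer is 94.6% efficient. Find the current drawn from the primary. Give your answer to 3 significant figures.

I_p ≈ 0.705 A

V_s = 120 × 152/903 = 20.199 V.
I_s = V_s/R = 20.199/5.10 = 3.9607 A.
P_out = V_s I_s = 20.199 × 3.9607 = 80.003 W.
P_in = P_out/η = 80.003/0.946 = 84.569 W.
I_p = P_in/V_p = 84.569/120 = 0.705 A.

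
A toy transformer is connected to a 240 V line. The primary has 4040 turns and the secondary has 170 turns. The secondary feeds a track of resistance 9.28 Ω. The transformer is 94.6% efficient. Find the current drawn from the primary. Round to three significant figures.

I_p ≈ 0.0484 A

V_s = 240 × 170/4040 = 10.099 V.
I_s = V_s/R = 10.099/9.28 = 1.0883 A.
P_out = V_s I_s = 10.099 × 1.0883 = 10.990 W.
P_in = P_out/η = 10.990/0.946 = 11.618 W.
I_p = P_in/V_p = 11.618/240 = 0.0484 A.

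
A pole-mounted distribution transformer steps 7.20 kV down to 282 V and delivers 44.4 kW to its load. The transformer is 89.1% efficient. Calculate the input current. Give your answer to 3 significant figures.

P_in = P_out/η = 44400/0.891 = 49832 W.
I_in = P_in/V_in = 49832/7200 = 6.92 A.

I_in ≈ 6.92 A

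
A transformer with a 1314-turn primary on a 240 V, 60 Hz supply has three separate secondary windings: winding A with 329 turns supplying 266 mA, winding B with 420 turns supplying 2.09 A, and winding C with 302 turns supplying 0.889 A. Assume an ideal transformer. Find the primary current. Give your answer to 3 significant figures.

V_A = 240 × 329/1314 = 60.091 V; V_B = 240 × 420/1314 = 76.712 V; V_C = 240 × 302/1314 = 55.160 V.
P_out = V_A I_A + V_B I_B + V_C I_C = 60.091×0.266 + 76.712×2.09 + 55.160×0.889 = 15.984 + 160.33 + 49.037 = 225.35 W.
Ideal ⇒ P_in = P_out, so I_p = P_out/V_p = 225.35/240 = 0.939 A.

I_p ≈ 0.939 A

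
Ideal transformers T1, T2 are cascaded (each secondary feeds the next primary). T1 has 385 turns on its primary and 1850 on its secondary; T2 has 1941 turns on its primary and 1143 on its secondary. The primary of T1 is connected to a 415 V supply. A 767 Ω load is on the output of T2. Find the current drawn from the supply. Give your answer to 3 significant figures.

I_supply ≈ 4.33 A

Secondary of T1: V = 415.00 × 1850/385 = 1994.2 V.
Secondary of T2: V = 1994.2 × 1143/1941 = 1174.3 V.
I_load = 1174.3/767 = 1.5310 A, so P_out = 1174.3 × 1.5310 = 1797.9 W.
All ideal ⇒ P_in = P_out, so I_supply = 1797.9/415 = 4.33 A.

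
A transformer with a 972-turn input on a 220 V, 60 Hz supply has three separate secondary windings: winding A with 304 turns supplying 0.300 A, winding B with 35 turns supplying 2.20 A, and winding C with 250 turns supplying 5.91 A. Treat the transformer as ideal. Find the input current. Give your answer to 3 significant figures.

I_in ≈ 1.69 A

V_A = 220 × 304/972 = 68.807 V; V_B = 220 × 35/972 = 7.9218 V; V_C = 220 × 250/972 = 56.584 V.
P_out = V_A I_A + V_B I_B + V_C I_C = 68.807×0.300 + 7.9218×2.20 + 56.584×5.91 = 20.642 + 17.428 + 334.41 = 372.48 W.
Ideal ⇒ P_in = P_out, so I_in = P_out/V_in = 372.48/220 = 1.69 A.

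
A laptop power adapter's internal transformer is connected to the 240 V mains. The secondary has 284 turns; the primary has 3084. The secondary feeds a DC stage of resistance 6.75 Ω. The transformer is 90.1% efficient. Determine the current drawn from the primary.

I_p ≈ 0.335 A

V_s = 240 × 284/3084 = 22.101 V.
I_s = V_s/R = 22.101/6.75 = 3.2742 A.
P_out = V_s I_s = 22.101 × 3.2742 = 72.365 W.
P_in = P_out/η = 72.365/0.901 = 80.316 W.
I_p = P_in/V_p = 80.316/240 = 0.335 A.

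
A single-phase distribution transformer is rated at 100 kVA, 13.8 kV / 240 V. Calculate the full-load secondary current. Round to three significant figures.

I_s = S/V_s = 100000/240 = 417 A.

I_s ≈ 417 A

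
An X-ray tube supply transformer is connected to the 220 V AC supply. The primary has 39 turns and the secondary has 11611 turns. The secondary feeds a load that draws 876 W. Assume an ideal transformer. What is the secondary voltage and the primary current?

V_s ≈ 65500 V, I_p ≈ 3.98 A

V_s = V_p × N_s/N_p = 220 × 11611/39 = 65498 V.
I_s = P/V_s = 876/65498 = 0.013374 A.
I_p = I_s × N_s/N_p = 0.013374 × 11611/39 = 3.98 A.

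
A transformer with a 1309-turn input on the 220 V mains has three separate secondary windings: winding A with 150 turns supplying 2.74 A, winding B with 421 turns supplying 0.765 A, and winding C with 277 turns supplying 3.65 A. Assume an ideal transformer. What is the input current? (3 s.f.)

V_A = 220 × 150/1309 = 25.210 V; V_B = 220 × 421/1309 = 70.756 V; V_C = 220 × 277/1309 = 46.555 V.
P_out = V_A I_A + V_B I_B + V_C I_C = 25.210×2.74 + 70.756×0.765 + 46.555×3.65 = 69.076 + 54.129 + 169.92 = 293.13 W.
Ideal ⇒ P_in = P_out, so I_in = P_out/V_in = 293.13/220 = 1.33 A.

I_in ≈ 1.33 A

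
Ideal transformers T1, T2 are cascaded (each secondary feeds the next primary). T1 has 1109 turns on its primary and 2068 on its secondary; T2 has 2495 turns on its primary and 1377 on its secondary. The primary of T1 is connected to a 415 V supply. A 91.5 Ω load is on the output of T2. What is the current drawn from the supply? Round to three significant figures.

I_supply ≈ 4.80 A

Secondary of T1: V = 415.00 × 2068/1109 = 773.87 V.
Secondary of T2: V = 773.87 × 1377/2495 = 427.10 V.
I_load = 427.10/91.5 = 4.6678 A, so P_out = 427.10 × 4.6678 = 1993.6 W.
All ideal ⇒ P_in = P_out, so I_supply = 1993.6/415 = 4.80 A.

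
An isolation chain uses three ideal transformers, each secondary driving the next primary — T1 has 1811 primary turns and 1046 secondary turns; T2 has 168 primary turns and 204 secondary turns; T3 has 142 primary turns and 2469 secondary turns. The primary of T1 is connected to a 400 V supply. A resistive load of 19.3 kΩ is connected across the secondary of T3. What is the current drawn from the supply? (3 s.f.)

I_supply ≈ 3.08 A

After T1: V = 400.00 × 1046/1811 = 231.03 V.
After T2: V = 231.03 × 204/168 = 280.54 V.
After T3: V = 280.54 × 2469/142 = 4877.8 V.
I_load = 4877.8/19300 = 0.25274 A, so P_out = 4877.8 × 0.25274 = 1232.8 W.
All ideal ⇒ P_in = P_out, so I_supply = 1232.8/400 = 3.08 A.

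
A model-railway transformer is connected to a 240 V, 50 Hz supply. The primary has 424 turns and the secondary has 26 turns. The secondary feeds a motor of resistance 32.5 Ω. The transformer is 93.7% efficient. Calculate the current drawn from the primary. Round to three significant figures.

V_s = 240 × 26/424 = 14.717 V.
I_s = V_s/R = 14.717/32.5 = 0.45283 A.
P_out = V_s I_s = 14.717 × 0.45283 = 6.6643 W.
P_in = P_out/η = 6.6643/0.937 = 7.1124 W.
I_p = P_in/V_p = 7.1124/240 = 0.0296 A.

I_p ≈ 0.0296 A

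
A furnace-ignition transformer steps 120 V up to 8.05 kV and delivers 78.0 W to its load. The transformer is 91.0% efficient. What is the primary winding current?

P_in = P_out/η = 78.0/0.910 = 85.714 W.
I_p = P_in/V_p = 85.714/120 = 0.714 A.

I_p ≈ 0.714 A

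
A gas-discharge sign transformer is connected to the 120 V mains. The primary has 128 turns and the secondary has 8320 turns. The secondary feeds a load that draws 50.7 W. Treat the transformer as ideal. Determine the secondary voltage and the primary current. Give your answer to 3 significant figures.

V_s = V_p × N_s/N_p = 120 × 8320/128 = 7800.0 V.
I_s = P/V_s = 50.7/7800.0 = 0.0065000 A.
I_p = I_s × N_s/N_p = 0.0065000 × 8320/128 = 0.423 A.

V_s ≈ 7800 V, I_p ≈ 0.423 A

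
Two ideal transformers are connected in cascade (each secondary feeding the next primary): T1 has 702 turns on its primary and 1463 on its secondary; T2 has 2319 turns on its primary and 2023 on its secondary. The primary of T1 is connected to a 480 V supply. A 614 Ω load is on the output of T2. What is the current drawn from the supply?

I_supply ≈ 2.58 A

Secondary of T1: V = 480.00 × 1463/702 = 1000.3 V.
Secondary of T2: V = 1000.3 × 2023/2319 = 872.66 V.
I_load = 872.66/614 = 1.4213 A, so P_out = 872.66 × 1.4213 = 1240.3 W.
All ideal ⇒ P_in = P_out, so I_supply = 1240.3/480 = 2.58 A.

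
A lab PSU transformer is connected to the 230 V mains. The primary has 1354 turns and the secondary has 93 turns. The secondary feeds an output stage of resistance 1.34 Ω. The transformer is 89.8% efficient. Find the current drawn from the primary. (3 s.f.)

V_s = 230 × 93/1354 = 15.798 V.
I_s = V_s/R = 15.798/1.34 = 11.789 A.
P_out = V_s I_s = 15.798 × 11.789 = 186.24 W.
P_in = P_out/η = 186.24/0.898 = 207.40 W.
I_p = P_in/V_p = 207.40/230 = 0.902 A.

I_p ≈ 0.902 A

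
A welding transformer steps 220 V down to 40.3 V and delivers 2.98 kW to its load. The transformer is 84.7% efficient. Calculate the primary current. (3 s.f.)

P_in = P_out/η = 2980/0.847 = 3518.3 W.
I_p = P_in/V_p = 3518.3/220 = 16.0 A.

I_p ≈ 16.0 A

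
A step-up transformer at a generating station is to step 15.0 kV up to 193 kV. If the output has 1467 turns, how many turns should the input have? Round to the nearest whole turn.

N_in = 114 turns

N_in/N_out = V_in/V_out, so N_in = 1467 × 15000/193000 = 114.0 ≈ 114 turns.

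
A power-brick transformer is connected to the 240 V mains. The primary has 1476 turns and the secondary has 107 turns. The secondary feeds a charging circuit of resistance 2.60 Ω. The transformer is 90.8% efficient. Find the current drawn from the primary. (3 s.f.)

V_s = 240 × 107/1476 = 17.398 V.
I_s = V_s/R = 17.398/2.60 = 6.6917 A.
P_out = V_s I_s = 17.398 × 6.6917 = 116.42 W.
P_in = P_out/η = 116.42/0.908 = 128.22 W.
I_p = P_in/V_p = 128.22/240 = 0.534 A.

I_p ≈ 0.534 A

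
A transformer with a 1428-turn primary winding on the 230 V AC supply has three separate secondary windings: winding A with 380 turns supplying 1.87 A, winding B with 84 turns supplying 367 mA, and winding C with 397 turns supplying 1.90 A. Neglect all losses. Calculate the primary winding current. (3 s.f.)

I_p ≈ 1.05 A

V_A = 230 × 380/1428 = 61.204 V; V_B = 230 × 84/1428 = 13.529 V; V_C = 230 × 397/1428 = 63.943 V.
P_out = V_A I_A + V_B I_B + V_C I_C = 61.204×1.87 + 13.529×0.367 + 63.943×1.90 = 114.45 + 4.9653 + 121.49 = 240.91 W.
Ideal ⇒ P_in = P_out, so I_p = P_out/V_p = 240.91/230 = 1.05 A.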